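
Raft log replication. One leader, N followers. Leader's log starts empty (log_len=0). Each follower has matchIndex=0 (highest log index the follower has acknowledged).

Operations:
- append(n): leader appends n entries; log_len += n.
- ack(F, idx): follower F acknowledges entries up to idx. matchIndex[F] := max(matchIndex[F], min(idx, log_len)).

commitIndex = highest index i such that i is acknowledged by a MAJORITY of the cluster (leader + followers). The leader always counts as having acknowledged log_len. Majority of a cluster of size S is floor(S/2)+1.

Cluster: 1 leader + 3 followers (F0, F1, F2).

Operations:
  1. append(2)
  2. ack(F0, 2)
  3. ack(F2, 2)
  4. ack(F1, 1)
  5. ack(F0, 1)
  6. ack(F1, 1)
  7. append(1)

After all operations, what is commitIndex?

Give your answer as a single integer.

Op 1: append 2 -> log_len=2
Op 2: F0 acks idx 2 -> match: F0=2 F1=0 F2=0; commitIndex=0
Op 3: F2 acks idx 2 -> match: F0=2 F1=0 F2=2; commitIndex=2
Op 4: F1 acks idx 1 -> match: F0=2 F1=1 F2=2; commitIndex=2
Op 5: F0 acks idx 1 -> match: F0=2 F1=1 F2=2; commitIndex=2
Op 6: F1 acks idx 1 -> match: F0=2 F1=1 F2=2; commitIndex=2
Op 7: append 1 -> log_len=3

Answer: 2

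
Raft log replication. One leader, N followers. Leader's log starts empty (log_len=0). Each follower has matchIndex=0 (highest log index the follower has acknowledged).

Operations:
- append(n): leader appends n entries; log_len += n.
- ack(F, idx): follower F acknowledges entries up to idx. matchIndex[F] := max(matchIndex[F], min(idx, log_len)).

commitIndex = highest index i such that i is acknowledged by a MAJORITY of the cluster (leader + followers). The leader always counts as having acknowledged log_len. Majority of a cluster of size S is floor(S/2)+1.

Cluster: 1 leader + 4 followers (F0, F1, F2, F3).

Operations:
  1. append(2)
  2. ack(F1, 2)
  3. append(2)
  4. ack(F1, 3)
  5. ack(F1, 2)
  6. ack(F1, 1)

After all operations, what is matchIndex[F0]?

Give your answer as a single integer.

Op 1: append 2 -> log_len=2
Op 2: F1 acks idx 2 -> match: F0=0 F1=2 F2=0 F3=0; commitIndex=0
Op 3: append 2 -> log_len=4
Op 4: F1 acks idx 3 -> match: F0=0 F1=3 F2=0 F3=0; commitIndex=0
Op 5: F1 acks idx 2 -> match: F0=0 F1=3 F2=0 F3=0; commitIndex=0
Op 6: F1 acks idx 1 -> match: F0=0 F1=3 F2=0 F3=0; commitIndex=0

Answer: 0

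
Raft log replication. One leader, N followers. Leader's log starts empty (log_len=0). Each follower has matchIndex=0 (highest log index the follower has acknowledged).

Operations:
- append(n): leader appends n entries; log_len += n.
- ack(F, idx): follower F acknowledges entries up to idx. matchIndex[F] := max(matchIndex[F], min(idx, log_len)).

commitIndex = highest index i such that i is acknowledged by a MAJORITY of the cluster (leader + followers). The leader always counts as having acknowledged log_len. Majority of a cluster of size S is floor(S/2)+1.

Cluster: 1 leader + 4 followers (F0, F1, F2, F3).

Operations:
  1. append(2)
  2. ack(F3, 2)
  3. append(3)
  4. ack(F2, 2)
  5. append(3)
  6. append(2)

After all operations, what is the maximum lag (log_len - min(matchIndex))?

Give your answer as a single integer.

Op 1: append 2 -> log_len=2
Op 2: F3 acks idx 2 -> match: F0=0 F1=0 F2=0 F3=2; commitIndex=0
Op 3: append 3 -> log_len=5
Op 4: F2 acks idx 2 -> match: F0=0 F1=0 F2=2 F3=2; commitIndex=2
Op 5: append 3 -> log_len=8
Op 6: append 2 -> log_len=10

Answer: 10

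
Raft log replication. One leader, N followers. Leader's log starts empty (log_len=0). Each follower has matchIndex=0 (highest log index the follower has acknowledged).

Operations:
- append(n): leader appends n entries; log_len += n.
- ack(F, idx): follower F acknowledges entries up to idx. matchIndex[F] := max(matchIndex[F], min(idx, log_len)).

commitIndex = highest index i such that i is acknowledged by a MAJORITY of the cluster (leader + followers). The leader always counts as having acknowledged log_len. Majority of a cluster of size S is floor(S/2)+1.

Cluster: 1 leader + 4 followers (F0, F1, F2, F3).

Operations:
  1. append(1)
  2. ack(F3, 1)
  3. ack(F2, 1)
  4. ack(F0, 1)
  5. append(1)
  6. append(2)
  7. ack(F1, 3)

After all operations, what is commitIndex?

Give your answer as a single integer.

Answer: 1

Derivation:
Op 1: append 1 -> log_len=1
Op 2: F3 acks idx 1 -> match: F0=0 F1=0 F2=0 F3=1; commitIndex=0
Op 3: F2 acks idx 1 -> match: F0=0 F1=0 F2=1 F3=1; commitIndex=1
Op 4: F0 acks idx 1 -> match: F0=1 F1=0 F2=1 F3=1; commitIndex=1
Op 5: append 1 -> log_len=2
Op 6: append 2 -> log_len=4
Op 7: F1 acks idx 3 -> match: F0=1 F1=3 F2=1 F3=1; commitIndex=1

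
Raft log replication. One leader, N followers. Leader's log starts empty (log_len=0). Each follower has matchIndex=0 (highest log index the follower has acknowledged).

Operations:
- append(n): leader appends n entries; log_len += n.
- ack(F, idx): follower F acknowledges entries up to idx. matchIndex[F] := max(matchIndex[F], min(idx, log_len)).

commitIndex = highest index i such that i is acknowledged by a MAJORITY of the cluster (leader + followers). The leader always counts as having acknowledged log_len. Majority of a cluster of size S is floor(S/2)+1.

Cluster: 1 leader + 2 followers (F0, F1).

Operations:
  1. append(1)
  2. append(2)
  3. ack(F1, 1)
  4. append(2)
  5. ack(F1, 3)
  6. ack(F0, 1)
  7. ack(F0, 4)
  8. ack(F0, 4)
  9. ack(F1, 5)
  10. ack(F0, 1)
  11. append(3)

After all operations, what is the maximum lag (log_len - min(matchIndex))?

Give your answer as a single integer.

Answer: 4

Derivation:
Op 1: append 1 -> log_len=1
Op 2: append 2 -> log_len=3
Op 3: F1 acks idx 1 -> match: F0=0 F1=1; commitIndex=1
Op 4: append 2 -> log_len=5
Op 5: F1 acks idx 3 -> match: F0=0 F1=3; commitIndex=3
Op 6: F0 acks idx 1 -> match: F0=1 F1=3; commitIndex=3
Op 7: F0 acks idx 4 -> match: F0=4 F1=3; commitIndex=4
Op 8: F0 acks idx 4 -> match: F0=4 F1=3; commitIndex=4
Op 9: F1 acks idx 5 -> match: F0=4 F1=5; commitIndex=5
Op 10: F0 acks idx 1 -> match: F0=4 F1=5; commitIndex=5
Op 11: append 3 -> log_len=8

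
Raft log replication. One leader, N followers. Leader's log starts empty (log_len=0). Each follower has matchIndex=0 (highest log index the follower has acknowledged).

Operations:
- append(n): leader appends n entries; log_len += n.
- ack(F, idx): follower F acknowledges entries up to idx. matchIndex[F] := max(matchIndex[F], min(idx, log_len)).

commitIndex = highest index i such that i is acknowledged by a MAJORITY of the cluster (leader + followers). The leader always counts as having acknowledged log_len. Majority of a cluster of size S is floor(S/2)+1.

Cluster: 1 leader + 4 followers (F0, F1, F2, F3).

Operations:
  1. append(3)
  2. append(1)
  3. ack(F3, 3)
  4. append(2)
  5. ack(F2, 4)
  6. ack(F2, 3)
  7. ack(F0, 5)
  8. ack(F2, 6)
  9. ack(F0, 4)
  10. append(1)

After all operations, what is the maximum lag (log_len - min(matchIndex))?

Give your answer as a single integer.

Answer: 7

Derivation:
Op 1: append 3 -> log_len=3
Op 2: append 1 -> log_len=4
Op 3: F3 acks idx 3 -> match: F0=0 F1=0 F2=0 F3=3; commitIndex=0
Op 4: append 2 -> log_len=6
Op 5: F2 acks idx 4 -> match: F0=0 F1=0 F2=4 F3=3; commitIndex=3
Op 6: F2 acks idx 3 -> match: F0=0 F1=0 F2=4 F3=3; commitIndex=3
Op 7: F0 acks idx 5 -> match: F0=5 F1=0 F2=4 F3=3; commitIndex=4
Op 8: F2 acks idx 6 -> match: F0=5 F1=0 F2=6 F3=3; commitIndex=5
Op 9: F0 acks idx 4 -> match: F0=5 F1=0 F2=6 F3=3; commitIndex=5
Op 10: append 1 -> log_len=7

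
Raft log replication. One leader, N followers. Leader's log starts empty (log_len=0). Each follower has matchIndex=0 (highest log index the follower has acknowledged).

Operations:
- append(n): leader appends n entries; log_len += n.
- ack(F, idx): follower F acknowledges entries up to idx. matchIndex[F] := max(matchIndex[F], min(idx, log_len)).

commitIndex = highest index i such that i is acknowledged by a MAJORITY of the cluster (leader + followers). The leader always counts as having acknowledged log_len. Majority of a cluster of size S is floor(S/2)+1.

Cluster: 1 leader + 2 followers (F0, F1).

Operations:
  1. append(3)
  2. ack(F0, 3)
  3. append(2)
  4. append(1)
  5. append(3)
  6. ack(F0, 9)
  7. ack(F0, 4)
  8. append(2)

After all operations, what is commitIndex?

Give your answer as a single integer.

Op 1: append 3 -> log_len=3
Op 2: F0 acks idx 3 -> match: F0=3 F1=0; commitIndex=3
Op 3: append 2 -> log_len=5
Op 4: append 1 -> log_len=6
Op 5: append 3 -> log_len=9
Op 6: F0 acks idx 9 -> match: F0=9 F1=0; commitIndex=9
Op 7: F0 acks idx 4 -> match: F0=9 F1=0; commitIndex=9
Op 8: append 2 -> log_len=11

Answer: 9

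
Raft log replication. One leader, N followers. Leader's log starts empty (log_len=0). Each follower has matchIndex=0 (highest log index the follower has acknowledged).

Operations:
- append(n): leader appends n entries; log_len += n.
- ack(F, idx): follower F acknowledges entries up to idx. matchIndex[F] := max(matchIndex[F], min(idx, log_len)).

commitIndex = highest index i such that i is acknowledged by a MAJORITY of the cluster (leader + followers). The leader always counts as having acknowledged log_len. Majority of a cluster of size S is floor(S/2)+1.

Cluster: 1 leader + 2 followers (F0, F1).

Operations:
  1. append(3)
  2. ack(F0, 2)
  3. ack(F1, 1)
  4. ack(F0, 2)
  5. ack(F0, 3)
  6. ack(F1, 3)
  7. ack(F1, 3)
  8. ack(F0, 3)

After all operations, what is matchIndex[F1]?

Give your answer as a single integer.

Answer: 3

Derivation:
Op 1: append 3 -> log_len=3
Op 2: F0 acks idx 2 -> match: F0=2 F1=0; commitIndex=2
Op 3: F1 acks idx 1 -> match: F0=2 F1=1; commitIndex=2
Op 4: F0 acks idx 2 -> match: F0=2 F1=1; commitIndex=2
Op 5: F0 acks idx 3 -> match: F0=3 F1=1; commitIndex=3
Op 6: F1 acks idx 3 -> match: F0=3 F1=3; commitIndex=3
Op 7: F1 acks idx 3 -> match: F0=3 F1=3; commitIndex=3
Op 8: F0 acks idx 3 -> match: F0=3 F1=3; commitIndex=3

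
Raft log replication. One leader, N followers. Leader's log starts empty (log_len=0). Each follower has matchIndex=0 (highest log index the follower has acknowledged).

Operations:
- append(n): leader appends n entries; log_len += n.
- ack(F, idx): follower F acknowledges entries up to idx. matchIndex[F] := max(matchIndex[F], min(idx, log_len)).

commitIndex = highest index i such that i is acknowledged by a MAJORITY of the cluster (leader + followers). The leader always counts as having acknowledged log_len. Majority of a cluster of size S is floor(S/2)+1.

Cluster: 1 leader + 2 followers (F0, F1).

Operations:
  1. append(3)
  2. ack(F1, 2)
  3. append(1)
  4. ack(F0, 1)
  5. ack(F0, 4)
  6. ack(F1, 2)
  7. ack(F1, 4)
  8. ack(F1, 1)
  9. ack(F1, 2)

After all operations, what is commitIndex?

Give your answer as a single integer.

Op 1: append 3 -> log_len=3
Op 2: F1 acks idx 2 -> match: F0=0 F1=2; commitIndex=2
Op 3: append 1 -> log_len=4
Op 4: F0 acks idx 1 -> match: F0=1 F1=2; commitIndex=2
Op 5: F0 acks idx 4 -> match: F0=4 F1=2; commitIndex=4
Op 6: F1 acks idx 2 -> match: F0=4 F1=2; commitIndex=4
Op 7: F1 acks idx 4 -> match: F0=4 F1=4; commitIndex=4
Op 8: F1 acks idx 1 -> match: F0=4 F1=4; commitIndex=4
Op 9: F1 acks idx 2 -> match: F0=4 F1=4; commitIndex=4

Answer: 4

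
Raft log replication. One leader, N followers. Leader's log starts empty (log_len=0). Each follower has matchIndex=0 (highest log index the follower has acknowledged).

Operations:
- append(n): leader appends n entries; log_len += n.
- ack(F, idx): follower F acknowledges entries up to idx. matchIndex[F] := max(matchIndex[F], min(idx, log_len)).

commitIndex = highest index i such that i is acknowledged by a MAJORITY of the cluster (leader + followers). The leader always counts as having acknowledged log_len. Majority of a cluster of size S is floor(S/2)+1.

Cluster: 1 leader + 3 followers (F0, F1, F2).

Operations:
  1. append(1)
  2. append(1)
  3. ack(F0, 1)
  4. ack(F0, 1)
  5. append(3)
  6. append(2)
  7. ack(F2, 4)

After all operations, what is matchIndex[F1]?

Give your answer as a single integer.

Op 1: append 1 -> log_len=1
Op 2: append 1 -> log_len=2
Op 3: F0 acks idx 1 -> match: F0=1 F1=0 F2=0; commitIndex=0
Op 4: F0 acks idx 1 -> match: F0=1 F1=0 F2=0; commitIndex=0
Op 5: append 3 -> log_len=5
Op 6: append 2 -> log_len=7
Op 7: F2 acks idx 4 -> match: F0=1 F1=0 F2=4; commitIndex=1

Answer: 0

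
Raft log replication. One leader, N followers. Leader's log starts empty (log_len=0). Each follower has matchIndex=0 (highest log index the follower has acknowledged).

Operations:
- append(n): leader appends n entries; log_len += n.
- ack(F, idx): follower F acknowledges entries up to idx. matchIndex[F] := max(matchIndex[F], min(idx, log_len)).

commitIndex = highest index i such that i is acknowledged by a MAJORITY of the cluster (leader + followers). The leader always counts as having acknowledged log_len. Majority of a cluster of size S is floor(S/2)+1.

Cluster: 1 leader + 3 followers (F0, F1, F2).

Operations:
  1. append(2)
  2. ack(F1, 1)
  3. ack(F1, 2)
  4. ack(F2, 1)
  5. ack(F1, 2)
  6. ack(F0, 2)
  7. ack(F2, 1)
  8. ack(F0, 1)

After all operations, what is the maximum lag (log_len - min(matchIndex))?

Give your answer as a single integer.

Op 1: append 2 -> log_len=2
Op 2: F1 acks idx 1 -> match: F0=0 F1=1 F2=0; commitIndex=0
Op 3: F1 acks idx 2 -> match: F0=0 F1=2 F2=0; commitIndex=0
Op 4: F2 acks idx 1 -> match: F0=0 F1=2 F2=1; commitIndex=1
Op 5: F1 acks idx 2 -> match: F0=0 F1=2 F2=1; commitIndex=1
Op 6: F0 acks idx 2 -> match: F0=2 F1=2 F2=1; commitIndex=2
Op 7: F2 acks idx 1 -> match: F0=2 F1=2 F2=1; commitIndex=2
Op 8: F0 acks idx 1 -> match: F0=2 F1=2 F2=1; commitIndex=2

Answer: 1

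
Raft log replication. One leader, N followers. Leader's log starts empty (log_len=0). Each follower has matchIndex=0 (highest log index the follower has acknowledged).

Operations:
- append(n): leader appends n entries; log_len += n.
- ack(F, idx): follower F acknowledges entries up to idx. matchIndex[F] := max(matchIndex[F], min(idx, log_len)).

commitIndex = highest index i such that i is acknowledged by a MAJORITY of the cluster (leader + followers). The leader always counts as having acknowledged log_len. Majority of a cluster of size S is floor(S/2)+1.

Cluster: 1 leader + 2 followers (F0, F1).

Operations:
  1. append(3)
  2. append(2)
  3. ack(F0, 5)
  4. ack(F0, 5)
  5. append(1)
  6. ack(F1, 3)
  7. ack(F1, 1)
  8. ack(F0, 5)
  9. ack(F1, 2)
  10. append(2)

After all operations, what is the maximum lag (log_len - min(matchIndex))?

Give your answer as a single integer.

Op 1: append 3 -> log_len=3
Op 2: append 2 -> log_len=5
Op 3: F0 acks idx 5 -> match: F0=5 F1=0; commitIndex=5
Op 4: F0 acks idx 5 -> match: F0=5 F1=0; commitIndex=5
Op 5: append 1 -> log_len=6
Op 6: F1 acks idx 3 -> match: F0=5 F1=3; commitIndex=5
Op 7: F1 acks idx 1 -> match: F0=5 F1=3; commitIndex=5
Op 8: F0 acks idx 5 -> match: F0=5 F1=3; commitIndex=5
Op 9: F1 acks idx 2 -> match: F0=5 F1=3; commitIndex=5
Op 10: append 2 -> log_len=8

Answer: 5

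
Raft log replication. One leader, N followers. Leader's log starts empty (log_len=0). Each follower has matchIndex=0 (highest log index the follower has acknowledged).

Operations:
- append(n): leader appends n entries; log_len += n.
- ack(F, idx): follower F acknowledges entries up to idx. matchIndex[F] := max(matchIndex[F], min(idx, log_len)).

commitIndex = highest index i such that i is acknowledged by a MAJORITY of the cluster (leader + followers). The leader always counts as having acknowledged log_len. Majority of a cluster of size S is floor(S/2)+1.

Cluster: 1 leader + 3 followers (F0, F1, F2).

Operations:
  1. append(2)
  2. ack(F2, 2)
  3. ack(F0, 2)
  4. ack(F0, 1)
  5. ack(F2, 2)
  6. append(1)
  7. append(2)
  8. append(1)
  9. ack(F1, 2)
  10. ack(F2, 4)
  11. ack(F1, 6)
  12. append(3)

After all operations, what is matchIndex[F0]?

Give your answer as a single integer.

Answer: 2

Derivation:
Op 1: append 2 -> log_len=2
Op 2: F2 acks idx 2 -> match: F0=0 F1=0 F2=2; commitIndex=0
Op 3: F0 acks idx 2 -> match: F0=2 F1=0 F2=2; commitIndex=2
Op 4: F0 acks idx 1 -> match: F0=2 F1=0 F2=2; commitIndex=2
Op 5: F2 acks idx 2 -> match: F0=2 F1=0 F2=2; commitIndex=2
Op 6: append 1 -> log_len=3
Op 7: append 2 -> log_len=5
Op 8: append 1 -> log_len=6
Op 9: F1 acks idx 2 -> match: F0=2 F1=2 F2=2; commitIndex=2
Op 10: F2 acks idx 4 -> match: F0=2 F1=2 F2=4; commitIndex=2
Op 11: F1 acks idx 6 -> match: F0=2 F1=6 F2=4; commitIndex=4
Op 12: append 3 -> log_len=9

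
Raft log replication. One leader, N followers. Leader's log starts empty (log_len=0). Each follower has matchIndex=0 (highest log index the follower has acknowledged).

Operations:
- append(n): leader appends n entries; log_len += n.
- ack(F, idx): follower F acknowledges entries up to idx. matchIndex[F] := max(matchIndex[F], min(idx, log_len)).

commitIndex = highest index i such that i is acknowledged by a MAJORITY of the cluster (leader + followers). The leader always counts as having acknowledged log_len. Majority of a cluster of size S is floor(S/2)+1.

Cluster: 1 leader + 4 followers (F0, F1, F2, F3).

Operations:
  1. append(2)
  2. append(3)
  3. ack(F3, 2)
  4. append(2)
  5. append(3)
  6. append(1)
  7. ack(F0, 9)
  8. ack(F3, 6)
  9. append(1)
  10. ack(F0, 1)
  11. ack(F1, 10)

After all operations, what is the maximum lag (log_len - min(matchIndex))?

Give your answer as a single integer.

Answer: 12

Derivation:
Op 1: append 2 -> log_len=2
Op 2: append 3 -> log_len=5
Op 3: F3 acks idx 2 -> match: F0=0 F1=0 F2=0 F3=2; commitIndex=0
Op 4: append 2 -> log_len=7
Op 5: append 3 -> log_len=10
Op 6: append 1 -> log_len=11
Op 7: F0 acks idx 9 -> match: F0=9 F1=0 F2=0 F3=2; commitIndex=2
Op 8: F3 acks idx 6 -> match: F0=9 F1=0 F2=0 F3=6; commitIndex=6
Op 9: append 1 -> log_len=12
Op 10: F0 acks idx 1 -> match: F0=9 F1=0 F2=0 F3=6; commitIndex=6
Op 11: F1 acks idx 10 -> match: F0=9 F1=10 F2=0 F3=6; commitIndex=9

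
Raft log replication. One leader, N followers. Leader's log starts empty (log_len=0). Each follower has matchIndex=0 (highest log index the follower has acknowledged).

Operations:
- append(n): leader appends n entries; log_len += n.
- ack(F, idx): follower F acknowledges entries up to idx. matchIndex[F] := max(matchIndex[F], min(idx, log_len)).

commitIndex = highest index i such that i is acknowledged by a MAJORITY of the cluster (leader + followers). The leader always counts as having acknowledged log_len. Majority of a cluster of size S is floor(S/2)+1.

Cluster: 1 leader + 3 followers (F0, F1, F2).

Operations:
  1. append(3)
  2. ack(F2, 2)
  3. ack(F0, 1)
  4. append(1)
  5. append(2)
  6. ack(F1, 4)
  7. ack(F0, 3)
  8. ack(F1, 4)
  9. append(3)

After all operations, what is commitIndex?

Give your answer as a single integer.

Answer: 3

Derivation:
Op 1: append 3 -> log_len=3
Op 2: F2 acks idx 2 -> match: F0=0 F1=0 F2=2; commitIndex=0
Op 3: F0 acks idx 1 -> match: F0=1 F1=0 F2=2; commitIndex=1
Op 4: append 1 -> log_len=4
Op 5: append 2 -> log_len=6
Op 6: F1 acks idx 4 -> match: F0=1 F1=4 F2=2; commitIndex=2
Op 7: F0 acks idx 3 -> match: F0=3 F1=4 F2=2; commitIndex=3
Op 8: F1 acks idx 4 -> match: F0=3 F1=4 F2=2; commitIndex=3
Op 9: append 3 -> log_len=9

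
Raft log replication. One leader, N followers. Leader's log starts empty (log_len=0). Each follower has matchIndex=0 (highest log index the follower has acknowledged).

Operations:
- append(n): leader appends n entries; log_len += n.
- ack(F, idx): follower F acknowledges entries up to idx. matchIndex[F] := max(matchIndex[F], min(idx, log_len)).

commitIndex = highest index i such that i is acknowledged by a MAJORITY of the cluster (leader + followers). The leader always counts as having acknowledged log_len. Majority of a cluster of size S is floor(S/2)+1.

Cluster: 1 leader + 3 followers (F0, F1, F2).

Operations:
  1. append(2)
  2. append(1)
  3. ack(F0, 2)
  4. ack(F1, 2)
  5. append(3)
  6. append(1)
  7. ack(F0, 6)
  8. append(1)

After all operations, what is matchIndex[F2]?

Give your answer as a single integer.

Answer: 0

Derivation:
Op 1: append 2 -> log_len=2
Op 2: append 1 -> log_len=3
Op 3: F0 acks idx 2 -> match: F0=2 F1=0 F2=0; commitIndex=0
Op 4: F1 acks idx 2 -> match: F0=2 F1=2 F2=0; commitIndex=2
Op 5: append 3 -> log_len=6
Op 6: append 1 -> log_len=7
Op 7: F0 acks idx 6 -> match: F0=6 F1=2 F2=0; commitIndex=2
Op 8: append 1 -> log_len=8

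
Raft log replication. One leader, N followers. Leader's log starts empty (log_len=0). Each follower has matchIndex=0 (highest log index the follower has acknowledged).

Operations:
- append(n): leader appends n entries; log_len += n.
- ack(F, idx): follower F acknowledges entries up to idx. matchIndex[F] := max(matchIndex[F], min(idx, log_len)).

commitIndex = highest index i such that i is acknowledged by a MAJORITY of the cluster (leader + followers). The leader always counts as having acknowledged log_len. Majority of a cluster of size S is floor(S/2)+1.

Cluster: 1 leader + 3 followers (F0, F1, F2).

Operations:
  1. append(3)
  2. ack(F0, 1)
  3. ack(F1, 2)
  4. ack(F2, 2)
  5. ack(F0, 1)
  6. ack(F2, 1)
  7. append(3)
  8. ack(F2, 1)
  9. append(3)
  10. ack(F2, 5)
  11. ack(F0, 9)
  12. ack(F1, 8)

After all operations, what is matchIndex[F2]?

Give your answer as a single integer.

Op 1: append 3 -> log_len=3
Op 2: F0 acks idx 1 -> match: F0=1 F1=0 F2=0; commitIndex=0
Op 3: F1 acks idx 2 -> match: F0=1 F1=2 F2=0; commitIndex=1
Op 4: F2 acks idx 2 -> match: F0=1 F1=2 F2=2; commitIndex=2
Op 5: F0 acks idx 1 -> match: F0=1 F1=2 F2=2; commitIndex=2
Op 6: F2 acks idx 1 -> match: F0=1 F1=2 F2=2; commitIndex=2
Op 7: append 3 -> log_len=6
Op 8: F2 acks idx 1 -> match: F0=1 F1=2 F2=2; commitIndex=2
Op 9: append 3 -> log_len=9
Op 10: F2 acks idx 5 -> match: F0=1 F1=2 F2=5; commitIndex=2
Op 11: F0 acks idx 9 -> match: F0=9 F1=2 F2=5; commitIndex=5
Op 12: F1 acks idx 8 -> match: F0=9 F1=8 F2=5; commitIndex=8

Answer: 5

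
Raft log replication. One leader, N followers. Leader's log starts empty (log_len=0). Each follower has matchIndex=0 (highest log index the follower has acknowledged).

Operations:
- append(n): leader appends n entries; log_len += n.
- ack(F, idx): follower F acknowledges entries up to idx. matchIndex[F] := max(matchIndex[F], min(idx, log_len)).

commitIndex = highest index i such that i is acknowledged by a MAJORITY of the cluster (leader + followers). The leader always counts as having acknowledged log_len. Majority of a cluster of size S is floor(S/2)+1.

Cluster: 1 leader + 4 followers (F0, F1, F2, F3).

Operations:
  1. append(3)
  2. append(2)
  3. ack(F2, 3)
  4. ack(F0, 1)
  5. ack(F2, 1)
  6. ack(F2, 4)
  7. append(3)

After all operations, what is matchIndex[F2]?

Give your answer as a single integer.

Op 1: append 3 -> log_len=3
Op 2: append 2 -> log_len=5
Op 3: F2 acks idx 3 -> match: F0=0 F1=0 F2=3 F3=0; commitIndex=0
Op 4: F0 acks idx 1 -> match: F0=1 F1=0 F2=3 F3=0; commitIndex=1
Op 5: F2 acks idx 1 -> match: F0=1 F1=0 F2=3 F3=0; commitIndex=1
Op 6: F2 acks idx 4 -> match: F0=1 F1=0 F2=4 F3=0; commitIndex=1
Op 7: append 3 -> log_len=8

Answer: 4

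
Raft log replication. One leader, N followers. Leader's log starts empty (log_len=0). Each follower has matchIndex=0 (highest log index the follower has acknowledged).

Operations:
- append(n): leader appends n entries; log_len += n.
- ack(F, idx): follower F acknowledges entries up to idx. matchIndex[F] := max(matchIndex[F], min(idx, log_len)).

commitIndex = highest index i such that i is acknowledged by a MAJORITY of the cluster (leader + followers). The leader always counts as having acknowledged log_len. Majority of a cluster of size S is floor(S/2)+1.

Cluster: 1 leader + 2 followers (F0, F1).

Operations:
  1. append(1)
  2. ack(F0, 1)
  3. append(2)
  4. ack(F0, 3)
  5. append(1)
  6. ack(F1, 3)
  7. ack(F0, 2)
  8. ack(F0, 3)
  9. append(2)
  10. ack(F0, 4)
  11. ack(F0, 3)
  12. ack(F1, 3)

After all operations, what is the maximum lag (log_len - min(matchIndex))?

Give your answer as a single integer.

Answer: 3

Derivation:
Op 1: append 1 -> log_len=1
Op 2: F0 acks idx 1 -> match: F0=1 F1=0; commitIndex=1
Op 3: append 2 -> log_len=3
Op 4: F0 acks idx 3 -> match: F0=3 F1=0; commitIndex=3
Op 5: append 1 -> log_len=4
Op 6: F1 acks idx 3 -> match: F0=3 F1=3; commitIndex=3
Op 7: F0 acks idx 2 -> match: F0=3 F1=3; commitIndex=3
Op 8: F0 acks idx 3 -> match: F0=3 F1=3; commitIndex=3
Op 9: append 2 -> log_len=6
Op 10: F0 acks idx 4 -> match: F0=4 F1=3; commitIndex=4
Op 11: F0 acks idx 3 -> match: F0=4 F1=3; commitIndex=4
Op 12: F1 acks idx 3 -> match: F0=4 F1=3; commitIndex=4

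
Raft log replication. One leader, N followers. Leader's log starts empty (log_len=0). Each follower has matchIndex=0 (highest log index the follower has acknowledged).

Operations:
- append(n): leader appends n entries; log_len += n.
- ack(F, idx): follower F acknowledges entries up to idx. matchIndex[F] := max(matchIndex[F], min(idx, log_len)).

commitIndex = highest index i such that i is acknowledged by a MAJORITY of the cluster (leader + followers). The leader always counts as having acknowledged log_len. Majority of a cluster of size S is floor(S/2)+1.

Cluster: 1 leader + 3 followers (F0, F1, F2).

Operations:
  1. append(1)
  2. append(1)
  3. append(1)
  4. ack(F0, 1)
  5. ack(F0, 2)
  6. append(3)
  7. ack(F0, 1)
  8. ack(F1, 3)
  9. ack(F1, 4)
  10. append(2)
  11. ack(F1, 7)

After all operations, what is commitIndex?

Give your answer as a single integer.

Op 1: append 1 -> log_len=1
Op 2: append 1 -> log_len=2
Op 3: append 1 -> log_len=3
Op 4: F0 acks idx 1 -> match: F0=1 F1=0 F2=0; commitIndex=0
Op 5: F0 acks idx 2 -> match: F0=2 F1=0 F2=0; commitIndex=0
Op 6: append 3 -> log_len=6
Op 7: F0 acks idx 1 -> match: F0=2 F1=0 F2=0; commitIndex=0
Op 8: F1 acks idx 3 -> match: F0=2 F1=3 F2=0; commitIndex=2
Op 9: F1 acks idx 4 -> match: F0=2 F1=4 F2=0; commitIndex=2
Op 10: append 2 -> log_len=8
Op 11: F1 acks idx 7 -> match: F0=2 F1=7 F2=0; commitIndex=2

Answer: 2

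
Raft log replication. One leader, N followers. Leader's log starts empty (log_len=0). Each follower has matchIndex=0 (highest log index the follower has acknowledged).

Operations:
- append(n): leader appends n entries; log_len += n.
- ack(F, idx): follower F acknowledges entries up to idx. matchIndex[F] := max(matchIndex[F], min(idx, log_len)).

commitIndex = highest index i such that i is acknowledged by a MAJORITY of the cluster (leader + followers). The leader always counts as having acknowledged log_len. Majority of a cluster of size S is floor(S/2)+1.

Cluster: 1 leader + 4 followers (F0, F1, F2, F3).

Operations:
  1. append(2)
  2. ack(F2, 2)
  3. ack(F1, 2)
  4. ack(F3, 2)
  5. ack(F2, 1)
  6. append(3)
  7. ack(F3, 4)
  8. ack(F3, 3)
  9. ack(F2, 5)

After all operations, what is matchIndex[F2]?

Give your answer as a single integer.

Op 1: append 2 -> log_len=2
Op 2: F2 acks idx 2 -> match: F0=0 F1=0 F2=2 F3=0; commitIndex=0
Op 3: F1 acks idx 2 -> match: F0=0 F1=2 F2=2 F3=0; commitIndex=2
Op 4: F3 acks idx 2 -> match: F0=0 F1=2 F2=2 F3=2; commitIndex=2
Op 5: F2 acks idx 1 -> match: F0=0 F1=2 F2=2 F3=2; commitIndex=2
Op 6: append 3 -> log_len=5
Op 7: F3 acks idx 4 -> match: F0=0 F1=2 F2=2 F3=4; commitIndex=2
Op 8: F3 acks idx 3 -> match: F0=0 F1=2 F2=2 F3=4; commitIndex=2
Op 9: F2 acks idx 5 -> match: F0=0 F1=2 F2=5 F3=4; commitIndex=4

Answer: 5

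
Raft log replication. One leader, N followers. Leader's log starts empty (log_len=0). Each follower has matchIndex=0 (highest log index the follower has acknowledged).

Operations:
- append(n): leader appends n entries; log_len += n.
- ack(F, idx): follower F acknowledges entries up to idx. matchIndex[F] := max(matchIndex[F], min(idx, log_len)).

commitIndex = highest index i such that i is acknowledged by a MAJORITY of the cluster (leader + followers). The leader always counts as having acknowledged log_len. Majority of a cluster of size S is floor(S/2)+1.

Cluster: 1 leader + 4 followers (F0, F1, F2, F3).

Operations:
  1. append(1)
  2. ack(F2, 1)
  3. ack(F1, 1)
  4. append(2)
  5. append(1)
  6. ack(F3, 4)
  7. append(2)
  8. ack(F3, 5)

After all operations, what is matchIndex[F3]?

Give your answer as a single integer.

Op 1: append 1 -> log_len=1
Op 2: F2 acks idx 1 -> match: F0=0 F1=0 F2=1 F3=0; commitIndex=0
Op 3: F1 acks idx 1 -> match: F0=0 F1=1 F2=1 F3=0; commitIndex=1
Op 4: append 2 -> log_len=3
Op 5: append 1 -> log_len=4
Op 6: F3 acks idx 4 -> match: F0=0 F1=1 F2=1 F3=4; commitIndex=1
Op 7: append 2 -> log_len=6
Op 8: F3 acks idx 5 -> match: F0=0 F1=1 F2=1 F3=5; commitIndex=1

Answer: 5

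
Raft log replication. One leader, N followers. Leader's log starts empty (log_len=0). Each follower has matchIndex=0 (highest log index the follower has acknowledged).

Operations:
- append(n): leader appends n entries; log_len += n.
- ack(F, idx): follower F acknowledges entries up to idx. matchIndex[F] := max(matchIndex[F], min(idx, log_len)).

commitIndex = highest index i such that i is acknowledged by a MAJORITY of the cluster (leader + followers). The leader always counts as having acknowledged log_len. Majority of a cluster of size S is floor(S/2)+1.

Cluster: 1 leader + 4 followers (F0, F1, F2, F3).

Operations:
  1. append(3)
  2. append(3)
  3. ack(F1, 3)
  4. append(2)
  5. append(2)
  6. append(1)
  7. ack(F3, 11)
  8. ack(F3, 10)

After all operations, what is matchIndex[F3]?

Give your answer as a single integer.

Op 1: append 3 -> log_len=3
Op 2: append 3 -> log_len=6
Op 3: F1 acks idx 3 -> match: F0=0 F1=3 F2=0 F3=0; commitIndex=0
Op 4: append 2 -> log_len=8
Op 5: append 2 -> log_len=10
Op 6: append 1 -> log_len=11
Op 7: F3 acks idx 11 -> match: F0=0 F1=3 F2=0 F3=11; commitIndex=3
Op 8: F3 acks idx 10 -> match: F0=0 F1=3 F2=0 F3=11; commitIndex=3

Answer: 11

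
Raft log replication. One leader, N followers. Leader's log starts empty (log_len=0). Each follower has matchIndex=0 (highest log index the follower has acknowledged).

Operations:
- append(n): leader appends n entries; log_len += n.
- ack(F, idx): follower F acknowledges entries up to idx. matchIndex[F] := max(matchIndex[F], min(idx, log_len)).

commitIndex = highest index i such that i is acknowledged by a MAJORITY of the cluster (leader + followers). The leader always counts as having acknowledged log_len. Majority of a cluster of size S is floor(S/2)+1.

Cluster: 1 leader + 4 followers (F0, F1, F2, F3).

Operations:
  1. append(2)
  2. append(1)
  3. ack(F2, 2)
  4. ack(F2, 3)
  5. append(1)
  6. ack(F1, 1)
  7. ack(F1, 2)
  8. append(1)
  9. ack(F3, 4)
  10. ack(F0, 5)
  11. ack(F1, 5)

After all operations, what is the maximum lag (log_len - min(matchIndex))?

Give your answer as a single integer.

Answer: 2

Derivation:
Op 1: append 2 -> log_len=2
Op 2: append 1 -> log_len=3
Op 3: F2 acks idx 2 -> match: F0=0 F1=0 F2=2 F3=0; commitIndex=0
Op 4: F2 acks idx 3 -> match: F0=0 F1=0 F2=3 F3=0; commitIndex=0
Op 5: append 1 -> log_len=4
Op 6: F1 acks idx 1 -> match: F0=0 F1=1 F2=3 F3=0; commitIndex=1
Op 7: F1 acks idx 2 -> match: F0=0 F1=2 F2=3 F3=0; commitIndex=2
Op 8: append 1 -> log_len=5
Op 9: F3 acks idx 4 -> match: F0=0 F1=2 F2=3 F3=4; commitIndex=3
Op 10: F0 acks idx 5 -> match: F0=5 F1=2 F2=3 F3=4; commitIndex=4
Op 11: F1 acks idx 5 -> match: F0=5 F1=5 F2=3 F3=4; commitIndex=5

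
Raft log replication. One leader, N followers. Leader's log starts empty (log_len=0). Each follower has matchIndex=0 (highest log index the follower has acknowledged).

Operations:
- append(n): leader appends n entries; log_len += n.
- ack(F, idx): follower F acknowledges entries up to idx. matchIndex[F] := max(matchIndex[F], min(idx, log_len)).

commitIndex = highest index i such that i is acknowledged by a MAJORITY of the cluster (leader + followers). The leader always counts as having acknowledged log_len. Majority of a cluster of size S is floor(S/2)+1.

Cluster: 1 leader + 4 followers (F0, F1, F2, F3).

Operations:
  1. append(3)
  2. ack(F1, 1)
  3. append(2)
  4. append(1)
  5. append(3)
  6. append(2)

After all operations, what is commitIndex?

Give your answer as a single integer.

Op 1: append 3 -> log_len=3
Op 2: F1 acks idx 1 -> match: F0=0 F1=1 F2=0 F3=0; commitIndex=0
Op 3: append 2 -> log_len=5
Op 4: append 1 -> log_len=6
Op 5: append 3 -> log_len=9
Op 6: append 2 -> log_len=11

Answer: 0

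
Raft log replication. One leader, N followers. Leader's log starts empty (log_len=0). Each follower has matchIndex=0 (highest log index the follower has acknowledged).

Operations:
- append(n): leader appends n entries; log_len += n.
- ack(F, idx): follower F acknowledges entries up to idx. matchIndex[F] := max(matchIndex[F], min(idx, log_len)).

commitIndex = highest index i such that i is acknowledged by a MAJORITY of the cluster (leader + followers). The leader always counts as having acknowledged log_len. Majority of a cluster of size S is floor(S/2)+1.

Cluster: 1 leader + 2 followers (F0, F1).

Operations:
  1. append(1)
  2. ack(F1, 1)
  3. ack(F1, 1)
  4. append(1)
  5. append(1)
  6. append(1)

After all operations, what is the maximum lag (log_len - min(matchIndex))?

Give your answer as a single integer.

Op 1: append 1 -> log_len=1
Op 2: F1 acks idx 1 -> match: F0=0 F1=1; commitIndex=1
Op 3: F1 acks idx 1 -> match: F0=0 F1=1; commitIndex=1
Op 4: append 1 -> log_len=2
Op 5: append 1 -> log_len=3
Op 6: append 1 -> log_len=4

Answer: 4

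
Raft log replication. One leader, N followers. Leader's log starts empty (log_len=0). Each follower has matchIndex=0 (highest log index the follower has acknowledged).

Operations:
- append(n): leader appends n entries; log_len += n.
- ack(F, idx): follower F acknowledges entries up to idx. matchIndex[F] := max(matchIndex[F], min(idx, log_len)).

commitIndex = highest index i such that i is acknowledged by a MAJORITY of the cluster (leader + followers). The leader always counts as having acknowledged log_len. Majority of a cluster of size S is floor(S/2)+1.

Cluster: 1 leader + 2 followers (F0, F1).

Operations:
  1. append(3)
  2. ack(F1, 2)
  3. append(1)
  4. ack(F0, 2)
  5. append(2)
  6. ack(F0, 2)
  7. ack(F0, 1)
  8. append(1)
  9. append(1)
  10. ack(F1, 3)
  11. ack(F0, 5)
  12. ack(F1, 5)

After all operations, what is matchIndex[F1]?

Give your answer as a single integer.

Op 1: append 3 -> log_len=3
Op 2: F1 acks idx 2 -> match: F0=0 F1=2; commitIndex=2
Op 3: append 1 -> log_len=4
Op 4: F0 acks idx 2 -> match: F0=2 F1=2; commitIndex=2
Op 5: append 2 -> log_len=6
Op 6: F0 acks idx 2 -> match: F0=2 F1=2; commitIndex=2
Op 7: F0 acks idx 1 -> match: F0=2 F1=2; commitIndex=2
Op 8: append 1 -> log_len=7
Op 9: append 1 -> log_len=8
Op 10: F1 acks idx 3 -> match: F0=2 F1=3; commitIndex=3
Op 11: F0 acks idx 5 -> match: F0=5 F1=3; commitIndex=5
Op 12: F1 acks idx 5 -> match: F0=5 F1=5; commitIndex=5

Answer: 5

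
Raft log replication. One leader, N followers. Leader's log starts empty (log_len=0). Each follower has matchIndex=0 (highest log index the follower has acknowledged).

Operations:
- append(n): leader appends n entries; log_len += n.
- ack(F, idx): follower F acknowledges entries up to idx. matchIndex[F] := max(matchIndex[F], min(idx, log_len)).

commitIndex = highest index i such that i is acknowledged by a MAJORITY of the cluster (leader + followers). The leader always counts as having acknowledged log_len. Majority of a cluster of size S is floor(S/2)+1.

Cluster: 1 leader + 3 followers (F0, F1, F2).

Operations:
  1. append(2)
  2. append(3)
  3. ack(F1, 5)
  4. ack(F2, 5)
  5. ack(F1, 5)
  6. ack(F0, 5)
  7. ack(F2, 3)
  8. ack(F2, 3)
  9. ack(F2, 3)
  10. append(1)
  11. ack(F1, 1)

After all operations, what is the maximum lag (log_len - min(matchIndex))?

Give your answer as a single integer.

Answer: 1

Derivation:
Op 1: append 2 -> log_len=2
Op 2: append 3 -> log_len=5
Op 3: F1 acks idx 5 -> match: F0=0 F1=5 F2=0; commitIndex=0
Op 4: F2 acks idx 5 -> match: F0=0 F1=5 F2=5; commitIndex=5
Op 5: F1 acks idx 5 -> match: F0=0 F1=5 F2=5; commitIndex=5
Op 6: F0 acks idx 5 -> match: F0=5 F1=5 F2=5; commitIndex=5
Op 7: F2 acks idx 3 -> match: F0=5 F1=5 F2=5; commitIndex=5
Op 8: F2 acks idx 3 -> match: F0=5 F1=5 F2=5; commitIndex=5
Op 9: F2 acks idx 3 -> match: F0=5 F1=5 F2=5; commitIndex=5
Op 10: append 1 -> log_len=6
Op 11: F1 acks idx 1 -> match: F0=5 F1=5 F2=5; commitIndex=5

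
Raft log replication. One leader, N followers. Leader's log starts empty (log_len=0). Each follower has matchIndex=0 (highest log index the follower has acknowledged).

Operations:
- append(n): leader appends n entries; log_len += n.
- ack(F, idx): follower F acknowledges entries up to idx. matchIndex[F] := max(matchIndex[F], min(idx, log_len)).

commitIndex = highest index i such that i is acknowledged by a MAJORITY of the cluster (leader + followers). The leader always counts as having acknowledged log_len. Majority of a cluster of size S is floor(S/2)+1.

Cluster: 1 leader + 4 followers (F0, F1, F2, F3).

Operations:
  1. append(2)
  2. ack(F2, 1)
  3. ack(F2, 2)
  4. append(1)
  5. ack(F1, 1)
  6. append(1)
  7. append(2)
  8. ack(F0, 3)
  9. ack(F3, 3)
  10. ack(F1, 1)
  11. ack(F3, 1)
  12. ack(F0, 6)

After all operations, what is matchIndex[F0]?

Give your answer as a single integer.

Op 1: append 2 -> log_len=2
Op 2: F2 acks idx 1 -> match: F0=0 F1=0 F2=1 F3=0; commitIndex=0
Op 3: F2 acks idx 2 -> match: F0=0 F1=0 F2=2 F3=0; commitIndex=0
Op 4: append 1 -> log_len=3
Op 5: F1 acks idx 1 -> match: F0=0 F1=1 F2=2 F3=0; commitIndex=1
Op 6: append 1 -> log_len=4
Op 7: append 2 -> log_len=6
Op 8: F0 acks idx 3 -> match: F0=3 F1=1 F2=2 F3=0; commitIndex=2
Op 9: F3 acks idx 3 -> match: F0=3 F1=1 F2=2 F3=3; commitIndex=3
Op 10: F1 acks idx 1 -> match: F0=3 F1=1 F2=2 F3=3; commitIndex=3
Op 11: F3 acks idx 1 -> match: F0=3 F1=1 F2=2 F3=3; commitIndex=3
Op 12: F0 acks idx 6 -> match: F0=6 F1=1 F2=2 F3=3; commitIndex=3

Answer: 6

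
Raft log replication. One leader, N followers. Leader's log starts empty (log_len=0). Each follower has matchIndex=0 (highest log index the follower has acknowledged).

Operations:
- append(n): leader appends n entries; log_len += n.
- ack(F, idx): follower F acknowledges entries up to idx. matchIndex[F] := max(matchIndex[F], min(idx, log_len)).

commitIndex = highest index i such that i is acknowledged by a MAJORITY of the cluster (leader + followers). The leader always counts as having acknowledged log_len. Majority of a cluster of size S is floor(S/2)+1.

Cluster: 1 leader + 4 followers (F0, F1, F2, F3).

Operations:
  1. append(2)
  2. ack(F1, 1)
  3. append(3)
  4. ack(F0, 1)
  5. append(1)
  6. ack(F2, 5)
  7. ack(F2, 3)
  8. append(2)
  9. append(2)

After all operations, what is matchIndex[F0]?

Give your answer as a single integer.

Op 1: append 2 -> log_len=2
Op 2: F1 acks idx 1 -> match: F0=0 F1=1 F2=0 F3=0; commitIndex=0
Op 3: append 3 -> log_len=5
Op 4: F0 acks idx 1 -> match: F0=1 F1=1 F2=0 F3=0; commitIndex=1
Op 5: append 1 -> log_len=6
Op 6: F2 acks idx 5 -> match: F0=1 F1=1 F2=5 F3=0; commitIndex=1
Op 7: F2 acks idx 3 -> match: F0=1 F1=1 F2=5 F3=0; commitIndex=1
Op 8: append 2 -> log_len=8
Op 9: append 2 -> log_len=10

Answer: 1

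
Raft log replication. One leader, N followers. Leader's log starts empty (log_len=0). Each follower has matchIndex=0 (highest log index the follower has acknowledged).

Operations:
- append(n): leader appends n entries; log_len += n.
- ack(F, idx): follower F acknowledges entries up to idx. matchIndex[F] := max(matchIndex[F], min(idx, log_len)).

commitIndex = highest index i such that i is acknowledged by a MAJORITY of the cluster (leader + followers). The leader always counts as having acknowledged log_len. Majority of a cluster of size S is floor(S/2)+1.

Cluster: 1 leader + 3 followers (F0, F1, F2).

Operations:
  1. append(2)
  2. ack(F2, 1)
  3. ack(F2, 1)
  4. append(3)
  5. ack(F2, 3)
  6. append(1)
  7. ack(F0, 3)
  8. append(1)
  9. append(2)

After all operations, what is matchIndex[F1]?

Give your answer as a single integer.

Answer: 0

Derivation:
Op 1: append 2 -> log_len=2
Op 2: F2 acks idx 1 -> match: F0=0 F1=0 F2=1; commitIndex=0
Op 3: F2 acks idx 1 -> match: F0=0 F1=0 F2=1; commitIndex=0
Op 4: append 3 -> log_len=5
Op 5: F2 acks idx 3 -> match: F0=0 F1=0 F2=3; commitIndex=0
Op 6: append 1 -> log_len=6
Op 7: F0 acks idx 3 -> match: F0=3 F1=0 F2=3; commitIndex=3
Op 8: append 1 -> log_len=7
Op 9: append 2 -> log_len=9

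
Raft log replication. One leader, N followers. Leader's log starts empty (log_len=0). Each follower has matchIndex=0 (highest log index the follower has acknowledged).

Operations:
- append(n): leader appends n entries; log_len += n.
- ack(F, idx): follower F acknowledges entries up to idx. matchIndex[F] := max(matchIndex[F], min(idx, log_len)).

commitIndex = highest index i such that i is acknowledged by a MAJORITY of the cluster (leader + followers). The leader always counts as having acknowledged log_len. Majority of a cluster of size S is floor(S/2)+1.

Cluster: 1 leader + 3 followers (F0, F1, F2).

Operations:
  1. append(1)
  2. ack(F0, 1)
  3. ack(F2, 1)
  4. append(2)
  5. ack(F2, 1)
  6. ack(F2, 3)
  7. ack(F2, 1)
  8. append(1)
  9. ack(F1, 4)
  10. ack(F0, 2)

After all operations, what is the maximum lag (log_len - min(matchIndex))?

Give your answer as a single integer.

Op 1: append 1 -> log_len=1
Op 2: F0 acks idx 1 -> match: F0=1 F1=0 F2=0; commitIndex=0
Op 3: F2 acks idx 1 -> match: F0=1 F1=0 F2=1; commitIndex=1
Op 4: append 2 -> log_len=3
Op 5: F2 acks idx 1 -> match: F0=1 F1=0 F2=1; commitIndex=1
Op 6: F2 acks idx 3 -> match: F0=1 F1=0 F2=3; commitIndex=1
Op 7: F2 acks idx 1 -> match: F0=1 F1=0 F2=3; commitIndex=1
Op 8: append 1 -> log_len=4
Op 9: F1 acks idx 4 -> match: F0=1 F1=4 F2=3; commitIndex=3
Op 10: F0 acks idx 2 -> match: F0=2 F1=4 F2=3; commitIndex=3

Answer: 2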